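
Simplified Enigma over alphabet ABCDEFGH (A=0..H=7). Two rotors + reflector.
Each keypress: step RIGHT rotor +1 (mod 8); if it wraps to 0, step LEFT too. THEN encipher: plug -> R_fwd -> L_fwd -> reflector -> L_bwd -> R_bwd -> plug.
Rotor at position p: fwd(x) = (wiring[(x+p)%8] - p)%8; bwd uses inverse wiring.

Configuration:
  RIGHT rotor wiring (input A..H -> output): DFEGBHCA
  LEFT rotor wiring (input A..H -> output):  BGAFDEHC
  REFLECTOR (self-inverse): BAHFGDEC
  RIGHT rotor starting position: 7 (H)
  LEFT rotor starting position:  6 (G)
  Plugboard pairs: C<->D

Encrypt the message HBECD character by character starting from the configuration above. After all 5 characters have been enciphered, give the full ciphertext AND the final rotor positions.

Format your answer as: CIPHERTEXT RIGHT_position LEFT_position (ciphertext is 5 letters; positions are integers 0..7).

Answer: CGFAG 4 7

Derivation:
Char 1 ('H'): step: R->0, L->7 (L advanced); H->plug->H->R->A->L->D->refl->F->L'->G->R'->D->plug->C
Char 2 ('B'): step: R->1, L=7; B->plug->B->R->D->L->B->refl->A->L'->H->R'->G->plug->G
Char 3 ('E'): step: R->2, L=7; E->plug->E->R->A->L->D->refl->F->L'->G->R'->F->plug->F
Char 4 ('C'): step: R->3, L=7; C->plug->D->R->H->L->A->refl->B->L'->D->R'->A->plug->A
Char 5 ('D'): step: R->4, L=7; D->plug->C->R->G->L->F->refl->D->L'->A->R'->G->plug->G
Final: ciphertext=CGFAG, RIGHT=4, LEFT=7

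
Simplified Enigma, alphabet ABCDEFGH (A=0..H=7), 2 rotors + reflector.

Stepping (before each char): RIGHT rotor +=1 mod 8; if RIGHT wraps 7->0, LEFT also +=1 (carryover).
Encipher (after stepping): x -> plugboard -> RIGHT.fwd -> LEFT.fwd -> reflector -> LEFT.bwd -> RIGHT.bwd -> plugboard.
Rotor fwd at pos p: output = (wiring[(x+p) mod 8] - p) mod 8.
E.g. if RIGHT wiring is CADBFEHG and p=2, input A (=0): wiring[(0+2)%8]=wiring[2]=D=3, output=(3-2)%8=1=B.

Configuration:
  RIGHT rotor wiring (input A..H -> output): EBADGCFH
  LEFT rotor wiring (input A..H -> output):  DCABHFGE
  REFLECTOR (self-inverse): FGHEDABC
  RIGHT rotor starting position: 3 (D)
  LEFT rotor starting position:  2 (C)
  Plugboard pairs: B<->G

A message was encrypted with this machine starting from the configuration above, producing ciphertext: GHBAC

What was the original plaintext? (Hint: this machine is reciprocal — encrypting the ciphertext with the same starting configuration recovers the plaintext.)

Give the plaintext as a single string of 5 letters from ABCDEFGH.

Answer: EACHA

Derivation:
Char 1 ('G'): step: R->4, L=2; G->plug->B->R->G->L->B->refl->G->L'->A->R'->E->plug->E
Char 2 ('H'): step: R->5, L=2; H->plug->H->R->B->L->H->refl->C->L'->F->R'->A->plug->A
Char 3 ('B'): step: R->6, L=2; B->plug->G->R->A->L->G->refl->B->L'->G->R'->C->plug->C
Char 4 ('A'): step: R->7, L=2; A->plug->A->R->A->L->G->refl->B->L'->G->R'->H->plug->H
Char 5 ('C'): step: R->0, L->3 (L advanced); C->plug->C->R->A->L->G->refl->B->L'->E->R'->A->plug->A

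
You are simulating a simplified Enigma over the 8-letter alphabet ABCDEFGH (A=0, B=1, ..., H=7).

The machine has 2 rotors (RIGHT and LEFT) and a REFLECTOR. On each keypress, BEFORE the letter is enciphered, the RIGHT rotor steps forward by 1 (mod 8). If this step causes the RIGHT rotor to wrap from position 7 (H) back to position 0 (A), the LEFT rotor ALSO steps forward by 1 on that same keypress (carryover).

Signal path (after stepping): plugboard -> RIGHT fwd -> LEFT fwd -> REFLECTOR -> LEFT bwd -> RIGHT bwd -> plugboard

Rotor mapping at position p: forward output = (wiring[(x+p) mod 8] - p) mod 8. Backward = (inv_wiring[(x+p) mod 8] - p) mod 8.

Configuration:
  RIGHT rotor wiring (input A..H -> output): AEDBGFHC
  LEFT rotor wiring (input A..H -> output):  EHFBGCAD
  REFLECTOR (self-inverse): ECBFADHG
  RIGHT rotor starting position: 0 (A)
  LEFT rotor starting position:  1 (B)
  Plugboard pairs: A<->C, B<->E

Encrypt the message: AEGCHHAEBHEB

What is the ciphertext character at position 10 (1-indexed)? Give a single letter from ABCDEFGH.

Char 1 ('A'): step: R->1, L=1; A->plug->C->R->A->L->G->refl->H->L'->F->R'->D->plug->D
Char 2 ('E'): step: R->2, L=1; E->plug->B->R->H->L->D->refl->F->L'->D->R'->D->plug->D
Char 3 ('G'): step: R->3, L=1; G->plug->G->R->B->L->E->refl->A->L'->C->R'->C->plug->A
Char 4 ('C'): step: R->4, L=1; C->plug->A->R->C->L->A->refl->E->L'->B->R'->B->plug->E
Char 5 ('H'): step: R->5, L=1; H->plug->H->R->B->L->E->refl->A->L'->C->R'->B->plug->E
Char 6 ('H'): step: R->6, L=1; H->plug->H->R->H->L->D->refl->F->L'->D->R'->F->plug->F
Char 7 ('A'): step: R->7, L=1; A->plug->C->R->F->L->H->refl->G->L'->A->R'->H->plug->H
Char 8 ('E'): step: R->0, L->2 (L advanced); E->plug->B->R->E->L->G->refl->H->L'->B->R'->D->plug->D
Char 9 ('B'): step: R->1, L=2; B->plug->E->R->E->L->G->refl->H->L'->B->R'->G->plug->G
Char 10 ('H'): step: R->2, L=2; H->plug->H->R->C->L->E->refl->A->L'->D->R'->D->plug->D

D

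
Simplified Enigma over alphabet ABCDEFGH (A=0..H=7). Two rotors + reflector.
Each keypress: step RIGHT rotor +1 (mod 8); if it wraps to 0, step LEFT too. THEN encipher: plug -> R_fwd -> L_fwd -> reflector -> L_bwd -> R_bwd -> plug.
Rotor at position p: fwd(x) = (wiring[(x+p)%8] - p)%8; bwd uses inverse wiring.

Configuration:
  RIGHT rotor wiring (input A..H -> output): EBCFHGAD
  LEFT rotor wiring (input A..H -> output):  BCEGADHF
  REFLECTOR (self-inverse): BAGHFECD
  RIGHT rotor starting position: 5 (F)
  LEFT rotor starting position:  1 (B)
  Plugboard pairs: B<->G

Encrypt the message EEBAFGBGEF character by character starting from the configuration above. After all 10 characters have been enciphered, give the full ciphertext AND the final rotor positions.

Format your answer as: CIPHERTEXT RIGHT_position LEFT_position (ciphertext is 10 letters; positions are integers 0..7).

Char 1 ('E'): step: R->6, L=1; E->plug->E->R->E->L->C->refl->G->L'->F->R'->B->plug->G
Char 2 ('E'): step: R->7, L=1; E->plug->E->R->G->L->E->refl->F->L'->C->R'->C->plug->C
Char 3 ('B'): step: R->0, L->2 (L advanced); B->plug->G->R->A->L->C->refl->G->L'->C->R'->C->plug->C
Char 4 ('A'): step: R->1, L=2; A->plug->A->R->A->L->C->refl->G->L'->C->R'->G->plug->B
Char 5 ('F'): step: R->2, L=2; F->plug->F->R->B->L->E->refl->F->L'->E->R'->D->plug->D
Char 6 ('G'): step: R->3, L=2; G->plug->B->R->E->L->F->refl->E->L'->B->R'->F->plug->F
Char 7 ('B'): step: R->4, L=2; B->plug->G->R->G->L->H->refl->D->L'->F->R'->F->plug->F
Char 8 ('G'): step: R->5, L=2; G->plug->B->R->D->L->B->refl->A->L'->H->R'->D->plug->D
Char 9 ('E'): step: R->6, L=2; E->plug->E->R->E->L->F->refl->E->L'->B->R'->G->plug->B
Char 10 ('F'): step: R->7, L=2; F->plug->F->R->A->L->C->refl->G->L'->C->R'->C->plug->C
Final: ciphertext=GCCBDFFDBC, RIGHT=7, LEFT=2

Answer: GCCBDFFDBC 7 2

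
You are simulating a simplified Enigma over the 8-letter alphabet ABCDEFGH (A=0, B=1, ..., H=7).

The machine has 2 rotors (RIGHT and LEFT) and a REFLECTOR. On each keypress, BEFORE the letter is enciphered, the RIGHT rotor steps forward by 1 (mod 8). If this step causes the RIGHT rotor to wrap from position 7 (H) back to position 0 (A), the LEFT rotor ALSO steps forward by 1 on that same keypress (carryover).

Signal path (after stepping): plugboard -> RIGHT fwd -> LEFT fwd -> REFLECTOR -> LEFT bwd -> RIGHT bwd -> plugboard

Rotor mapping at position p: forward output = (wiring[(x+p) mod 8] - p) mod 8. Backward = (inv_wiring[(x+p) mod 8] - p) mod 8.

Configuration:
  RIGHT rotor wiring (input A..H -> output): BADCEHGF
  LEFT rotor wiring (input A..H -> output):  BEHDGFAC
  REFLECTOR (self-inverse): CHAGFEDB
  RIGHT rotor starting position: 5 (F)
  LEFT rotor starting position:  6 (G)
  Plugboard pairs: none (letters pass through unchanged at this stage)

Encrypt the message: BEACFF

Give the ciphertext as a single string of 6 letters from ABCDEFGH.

Char 1 ('B'): step: R->6, L=6; B->plug->B->R->H->L->H->refl->B->L'->E->R'->F->plug->F
Char 2 ('E'): step: R->7, L=6; E->plug->E->R->D->L->G->refl->D->L'->C->R'->B->plug->B
Char 3 ('A'): step: R->0, L->7 (L advanced); A->plug->A->R->B->L->C->refl->A->L'->D->R'->C->plug->C
Char 4 ('C'): step: R->1, L=7; C->plug->C->R->B->L->C->refl->A->L'->D->R'->D->plug->D
Char 5 ('F'): step: R->2, L=7; F->plug->F->R->D->L->A->refl->C->L'->B->R'->A->plug->A
Char 6 ('F'): step: R->3, L=7; F->plug->F->R->G->L->G->refl->D->L'->A->R'->H->plug->H

Answer: FBCDAH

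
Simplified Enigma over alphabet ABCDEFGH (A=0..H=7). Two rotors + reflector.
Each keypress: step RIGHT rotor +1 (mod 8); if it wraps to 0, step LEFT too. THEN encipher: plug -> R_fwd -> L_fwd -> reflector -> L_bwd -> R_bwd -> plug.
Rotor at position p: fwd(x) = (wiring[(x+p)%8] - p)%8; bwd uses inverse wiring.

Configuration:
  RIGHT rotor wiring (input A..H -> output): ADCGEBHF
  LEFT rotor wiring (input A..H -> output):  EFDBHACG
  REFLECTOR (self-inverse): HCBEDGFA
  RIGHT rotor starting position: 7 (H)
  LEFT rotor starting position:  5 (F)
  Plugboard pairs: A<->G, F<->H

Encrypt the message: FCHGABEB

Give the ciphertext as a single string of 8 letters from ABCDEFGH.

Char 1 ('F'): step: R->0, L->6 (L advanced); F->plug->H->R->F->L->D->refl->E->L'->A->R'->A->plug->G
Char 2 ('C'): step: R->1, L=6; C->plug->C->R->F->L->D->refl->E->L'->A->R'->E->plug->E
Char 3 ('H'): step: R->2, L=6; H->plug->F->R->D->L->H->refl->A->L'->B->R'->H->plug->F
Char 4 ('G'): step: R->3, L=6; G->plug->A->R->D->L->H->refl->A->L'->B->R'->B->plug->B
Char 5 ('A'): step: R->4, L=6; A->plug->G->R->G->L->B->refl->C->L'->H->R'->F->plug->H
Char 6 ('B'): step: R->5, L=6; B->plug->B->R->C->L->G->refl->F->L'->E->R'->A->plug->G
Char 7 ('E'): step: R->6, L=6; E->plug->E->R->E->L->F->refl->G->L'->C->R'->C->plug->C
Char 8 ('B'): step: R->7, L=6; B->plug->B->R->B->L->A->refl->H->L'->D->R'->D->plug->D

Answer: GEFBHGCD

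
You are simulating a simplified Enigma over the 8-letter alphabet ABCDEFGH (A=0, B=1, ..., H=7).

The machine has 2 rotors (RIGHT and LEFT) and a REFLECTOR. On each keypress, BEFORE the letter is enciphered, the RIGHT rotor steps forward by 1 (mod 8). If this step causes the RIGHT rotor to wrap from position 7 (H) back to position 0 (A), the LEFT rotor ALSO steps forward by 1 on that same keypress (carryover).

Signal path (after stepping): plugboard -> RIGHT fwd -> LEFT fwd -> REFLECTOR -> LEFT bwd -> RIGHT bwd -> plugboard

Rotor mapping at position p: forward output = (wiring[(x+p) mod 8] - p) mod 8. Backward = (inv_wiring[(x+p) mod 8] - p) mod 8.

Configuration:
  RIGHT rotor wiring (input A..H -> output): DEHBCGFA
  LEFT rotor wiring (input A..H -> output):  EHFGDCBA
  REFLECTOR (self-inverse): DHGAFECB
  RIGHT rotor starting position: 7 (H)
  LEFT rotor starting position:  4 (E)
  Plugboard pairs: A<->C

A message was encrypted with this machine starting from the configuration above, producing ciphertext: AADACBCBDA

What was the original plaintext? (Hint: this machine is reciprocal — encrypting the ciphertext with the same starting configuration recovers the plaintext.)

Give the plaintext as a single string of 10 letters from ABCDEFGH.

Char 1 ('A'): step: R->0, L->5 (L advanced); A->plug->C->R->H->L->G->refl->C->L'->E->R'->B->plug->B
Char 2 ('A'): step: R->1, L=5; A->plug->C->R->A->L->F->refl->E->L'->B->R'->D->plug->D
Char 3 ('D'): step: R->2, L=5; D->plug->D->R->E->L->C->refl->G->L'->H->R'->B->plug->B
Char 4 ('A'): step: R->3, L=5; A->plug->C->R->D->L->H->refl->B->L'->G->R'->A->plug->C
Char 5 ('C'): step: R->4, L=5; C->plug->A->R->G->L->B->refl->H->L'->D->R'->G->plug->G
Char 6 ('B'): step: R->5, L=5; B->plug->B->R->A->L->F->refl->E->L'->B->R'->A->plug->C
Char 7 ('C'): step: R->6, L=5; C->plug->A->R->H->L->G->refl->C->L'->E->R'->G->plug->G
Char 8 ('B'): step: R->7, L=5; B->plug->B->R->E->L->C->refl->G->L'->H->R'->G->plug->G
Char 9 ('D'): step: R->0, L->6 (L advanced); D->plug->D->R->B->L->C->refl->G->L'->C->R'->E->plug->E
Char 10 ('A'): step: R->1, L=6; A->plug->C->R->A->L->D->refl->A->L'->F->R'->E->plug->E

Answer: BDBCGCGGEE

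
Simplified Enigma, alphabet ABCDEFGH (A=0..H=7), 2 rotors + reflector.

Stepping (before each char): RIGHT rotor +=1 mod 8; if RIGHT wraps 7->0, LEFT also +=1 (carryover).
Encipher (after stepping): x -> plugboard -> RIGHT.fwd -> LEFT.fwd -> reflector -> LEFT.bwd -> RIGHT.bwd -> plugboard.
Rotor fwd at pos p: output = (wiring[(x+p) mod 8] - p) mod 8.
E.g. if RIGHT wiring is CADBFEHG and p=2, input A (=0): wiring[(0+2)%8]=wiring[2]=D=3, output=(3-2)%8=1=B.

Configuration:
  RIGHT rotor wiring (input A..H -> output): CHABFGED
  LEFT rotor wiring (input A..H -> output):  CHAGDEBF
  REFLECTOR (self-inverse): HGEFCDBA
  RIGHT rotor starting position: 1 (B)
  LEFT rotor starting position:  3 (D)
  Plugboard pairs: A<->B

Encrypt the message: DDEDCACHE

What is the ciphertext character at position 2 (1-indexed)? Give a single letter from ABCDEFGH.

Char 1 ('D'): step: R->2, L=3; D->plug->D->R->E->L->C->refl->E->L'->G->R'->A->plug->B
Char 2 ('D'): step: R->3, L=3; D->plug->D->R->B->L->A->refl->H->L'->F->R'->H->plug->H

H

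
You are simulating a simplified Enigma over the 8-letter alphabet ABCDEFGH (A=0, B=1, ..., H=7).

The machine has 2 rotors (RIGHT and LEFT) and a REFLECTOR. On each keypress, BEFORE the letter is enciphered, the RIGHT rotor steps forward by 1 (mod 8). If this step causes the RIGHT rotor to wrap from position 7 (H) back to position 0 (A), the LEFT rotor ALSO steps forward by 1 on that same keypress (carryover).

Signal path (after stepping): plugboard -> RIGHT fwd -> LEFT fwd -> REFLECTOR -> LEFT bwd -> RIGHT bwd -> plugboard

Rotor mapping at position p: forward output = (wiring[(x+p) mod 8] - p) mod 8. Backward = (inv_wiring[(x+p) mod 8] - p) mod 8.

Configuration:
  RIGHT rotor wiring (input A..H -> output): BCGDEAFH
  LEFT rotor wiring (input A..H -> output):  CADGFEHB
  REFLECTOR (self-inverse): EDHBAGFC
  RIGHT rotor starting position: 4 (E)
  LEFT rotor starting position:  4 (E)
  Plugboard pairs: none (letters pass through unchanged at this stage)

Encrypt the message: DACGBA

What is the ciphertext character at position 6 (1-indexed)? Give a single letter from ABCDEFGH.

Char 1 ('D'): step: R->5, L=4; D->plug->D->R->E->L->G->refl->F->L'->D->R'->A->plug->A
Char 2 ('A'): step: R->6, L=4; A->plug->A->R->H->L->C->refl->H->L'->G->R'->G->plug->G
Char 3 ('C'): step: R->7, L=4; C->plug->C->R->D->L->F->refl->G->L'->E->R'->E->plug->E
Char 4 ('G'): step: R->0, L->5 (L advanced); G->plug->G->R->F->L->G->refl->F->L'->D->R'->D->plug->D
Char 5 ('B'): step: R->1, L=5; B->plug->B->R->F->L->G->refl->F->L'->D->R'->D->plug->D
Char 6 ('A'): step: R->2, L=5; A->plug->A->R->E->L->D->refl->B->L'->G->R'->D->plug->D

D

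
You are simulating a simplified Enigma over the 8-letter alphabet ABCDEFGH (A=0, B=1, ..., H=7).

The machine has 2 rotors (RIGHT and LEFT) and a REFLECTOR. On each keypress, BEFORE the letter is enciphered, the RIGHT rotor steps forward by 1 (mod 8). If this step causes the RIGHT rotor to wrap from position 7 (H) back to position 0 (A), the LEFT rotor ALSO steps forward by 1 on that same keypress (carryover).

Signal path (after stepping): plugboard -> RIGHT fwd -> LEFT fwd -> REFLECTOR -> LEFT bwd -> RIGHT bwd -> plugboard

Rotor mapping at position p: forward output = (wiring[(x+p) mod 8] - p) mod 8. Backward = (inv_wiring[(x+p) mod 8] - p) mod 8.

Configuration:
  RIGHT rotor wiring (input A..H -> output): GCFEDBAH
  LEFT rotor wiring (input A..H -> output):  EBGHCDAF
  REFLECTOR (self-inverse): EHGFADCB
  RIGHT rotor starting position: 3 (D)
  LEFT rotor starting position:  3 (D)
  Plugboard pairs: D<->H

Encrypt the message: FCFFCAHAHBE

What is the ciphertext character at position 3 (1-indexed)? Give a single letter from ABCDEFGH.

Char 1 ('F'): step: R->4, L=3; F->plug->F->R->G->L->G->refl->C->L'->E->R'->C->plug->C
Char 2 ('C'): step: R->5, L=3; C->plug->C->R->C->L->A->refl->E->L'->A->R'->F->plug->F
Char 3 ('F'): step: R->6, L=3; F->plug->F->R->G->L->G->refl->C->L'->E->R'->D->plug->H

H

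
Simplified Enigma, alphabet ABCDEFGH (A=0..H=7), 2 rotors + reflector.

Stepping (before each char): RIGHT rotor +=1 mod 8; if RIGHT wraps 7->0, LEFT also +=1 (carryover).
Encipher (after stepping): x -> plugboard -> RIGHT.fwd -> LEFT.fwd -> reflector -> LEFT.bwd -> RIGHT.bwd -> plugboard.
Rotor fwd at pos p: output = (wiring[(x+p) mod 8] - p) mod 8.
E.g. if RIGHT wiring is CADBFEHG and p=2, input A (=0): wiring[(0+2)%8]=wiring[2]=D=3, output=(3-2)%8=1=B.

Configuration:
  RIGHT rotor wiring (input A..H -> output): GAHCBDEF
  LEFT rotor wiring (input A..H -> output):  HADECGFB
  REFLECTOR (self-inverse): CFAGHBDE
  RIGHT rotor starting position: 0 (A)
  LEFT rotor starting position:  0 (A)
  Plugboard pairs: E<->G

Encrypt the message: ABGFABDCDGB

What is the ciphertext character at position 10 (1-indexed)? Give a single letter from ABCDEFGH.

Char 1 ('A'): step: R->1, L=0; A->plug->A->R->H->L->B->refl->F->L'->G->R'->B->plug->B
Char 2 ('B'): step: R->2, L=0; B->plug->B->R->A->L->H->refl->E->L'->D->R'->F->plug->F
Char 3 ('G'): step: R->3, L=0; G->plug->E->R->C->L->D->refl->G->L'->F->R'->G->plug->E
Char 4 ('F'): step: R->4, L=0; F->plug->F->R->E->L->C->refl->A->L'->B->R'->D->plug->D
Char 5 ('A'): step: R->5, L=0; A->plug->A->R->G->L->F->refl->B->L'->H->R'->B->plug->B
Char 6 ('B'): step: R->6, L=0; B->plug->B->R->H->L->B->refl->F->L'->G->R'->A->plug->A
Char 7 ('D'): step: R->7, L=0; D->plug->D->R->A->L->H->refl->E->L'->D->R'->E->plug->G
Char 8 ('C'): step: R->0, L->1 (L advanced); C->plug->C->R->H->L->G->refl->D->L'->C->R'->D->plug->D
Char 9 ('D'): step: R->1, L=1; D->plug->D->R->A->L->H->refl->E->L'->F->R'->H->plug->H
Char 10 ('G'): step: R->2, L=1; G->plug->E->R->C->L->D->refl->G->L'->H->R'->C->plug->C

C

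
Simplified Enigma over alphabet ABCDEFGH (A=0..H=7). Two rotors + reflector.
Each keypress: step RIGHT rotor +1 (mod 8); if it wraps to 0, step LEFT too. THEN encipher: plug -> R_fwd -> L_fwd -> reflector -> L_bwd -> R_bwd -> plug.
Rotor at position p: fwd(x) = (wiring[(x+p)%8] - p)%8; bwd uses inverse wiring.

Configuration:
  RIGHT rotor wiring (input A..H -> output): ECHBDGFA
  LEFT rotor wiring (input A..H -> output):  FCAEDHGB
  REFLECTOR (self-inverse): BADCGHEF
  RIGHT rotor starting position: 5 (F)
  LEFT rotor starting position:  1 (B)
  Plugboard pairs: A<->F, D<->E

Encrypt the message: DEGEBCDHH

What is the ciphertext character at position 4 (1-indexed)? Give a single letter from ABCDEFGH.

Char 1 ('D'): step: R->6, L=1; D->plug->E->R->B->L->H->refl->F->L'->F->R'->G->plug->G
Char 2 ('E'): step: R->7, L=1; E->plug->D->R->A->L->B->refl->A->L'->G->R'->H->plug->H
Char 3 ('G'): step: R->0, L->2 (L advanced); G->plug->G->R->F->L->H->refl->F->L'->D->R'->E->plug->D
Char 4 ('E'): step: R->1, L=2; E->plug->D->R->C->L->B->refl->A->L'->H->R'->G->plug->G

G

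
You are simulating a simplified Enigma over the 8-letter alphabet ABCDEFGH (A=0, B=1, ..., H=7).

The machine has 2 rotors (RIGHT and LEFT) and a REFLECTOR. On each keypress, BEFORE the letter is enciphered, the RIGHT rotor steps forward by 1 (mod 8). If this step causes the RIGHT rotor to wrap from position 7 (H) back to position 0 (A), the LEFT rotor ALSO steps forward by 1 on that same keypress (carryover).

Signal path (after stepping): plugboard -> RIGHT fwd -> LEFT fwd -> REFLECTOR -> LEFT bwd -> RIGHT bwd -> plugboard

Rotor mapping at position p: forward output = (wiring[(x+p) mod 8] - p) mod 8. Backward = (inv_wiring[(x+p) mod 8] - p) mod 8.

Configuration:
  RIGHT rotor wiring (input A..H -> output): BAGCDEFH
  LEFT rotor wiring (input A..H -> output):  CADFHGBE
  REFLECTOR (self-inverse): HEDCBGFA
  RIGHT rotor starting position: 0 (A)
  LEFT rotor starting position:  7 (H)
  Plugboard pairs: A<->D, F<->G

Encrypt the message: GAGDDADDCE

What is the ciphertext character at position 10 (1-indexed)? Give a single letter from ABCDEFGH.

Char 1 ('G'): step: R->1, L=7; G->plug->F->R->E->L->G->refl->F->L'->A->R'->H->plug->H
Char 2 ('A'): step: R->2, L=7; A->plug->D->R->C->L->B->refl->E->L'->D->R'->E->plug->E
Char 3 ('G'): step: R->3, L=7; G->plug->F->R->G->L->H->refl->A->L'->F->R'->G->plug->F
Char 4 ('D'): step: R->4, L=7; D->plug->A->R->H->L->C->refl->D->L'->B->R'->C->plug->C
Char 5 ('D'): step: R->5, L=7; D->plug->A->R->H->L->C->refl->D->L'->B->R'->F->plug->G
Char 6 ('A'): step: R->6, L=7; A->plug->D->R->C->L->B->refl->E->L'->D->R'->C->plug->C
Char 7 ('D'): step: R->7, L=7; D->plug->A->R->A->L->F->refl->G->L'->E->R'->F->plug->G
Char 8 ('D'): step: R->0, L->0 (L advanced); D->plug->A->R->B->L->A->refl->H->L'->E->R'->F->plug->G
Char 9 ('C'): step: R->1, L=0; C->plug->C->R->B->L->A->refl->H->L'->E->R'->F->plug->G
Char 10 ('E'): step: R->2, L=0; E->plug->E->R->D->L->F->refl->G->L'->F->R'->F->plug->G

G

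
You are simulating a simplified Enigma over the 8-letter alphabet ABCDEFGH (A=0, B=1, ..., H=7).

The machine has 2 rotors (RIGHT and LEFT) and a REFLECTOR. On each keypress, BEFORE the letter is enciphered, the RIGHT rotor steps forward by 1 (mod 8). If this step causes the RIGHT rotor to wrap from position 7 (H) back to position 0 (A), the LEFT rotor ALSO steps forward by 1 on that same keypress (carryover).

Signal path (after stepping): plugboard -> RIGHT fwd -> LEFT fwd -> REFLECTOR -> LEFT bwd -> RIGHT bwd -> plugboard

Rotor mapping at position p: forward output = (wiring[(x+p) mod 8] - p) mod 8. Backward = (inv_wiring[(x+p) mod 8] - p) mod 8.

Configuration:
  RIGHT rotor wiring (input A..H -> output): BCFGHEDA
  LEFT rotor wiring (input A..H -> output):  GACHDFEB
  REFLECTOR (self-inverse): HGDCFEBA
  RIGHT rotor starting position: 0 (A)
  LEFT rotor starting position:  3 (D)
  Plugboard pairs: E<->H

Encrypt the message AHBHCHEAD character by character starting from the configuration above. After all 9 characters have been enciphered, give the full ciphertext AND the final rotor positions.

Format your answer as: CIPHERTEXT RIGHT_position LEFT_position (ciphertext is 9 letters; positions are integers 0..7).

Char 1 ('A'): step: R->1, L=3; A->plug->A->R->B->L->A->refl->H->L'->H->R'->G->plug->G
Char 2 ('H'): step: R->2, L=3; H->plug->E->R->B->L->A->refl->H->L'->H->R'->G->plug->G
Char 3 ('B'): step: R->3, L=3; B->plug->B->R->E->L->G->refl->B->L'->D->R'->A->plug->A
Char 4 ('H'): step: R->4, L=3; H->plug->E->R->F->L->D->refl->C->L'->C->R'->H->plug->E
Char 5 ('C'): step: R->5, L=3; C->plug->C->R->D->L->B->refl->G->L'->E->R'->D->plug->D
Char 6 ('H'): step: R->6, L=3; H->plug->E->R->H->L->H->refl->A->L'->B->R'->G->plug->G
Char 7 ('E'): step: R->7, L=3; E->plug->H->R->E->L->G->refl->B->L'->D->R'->C->plug->C
Char 8 ('A'): step: R->0, L->4 (L advanced); A->plug->A->R->B->L->B->refl->G->L'->G->R'->D->plug->D
Char 9 ('D'): step: R->1, L=4; D->plug->D->R->G->L->G->refl->B->L'->B->R'->A->plug->A
Final: ciphertext=GGAEDGCDA, RIGHT=1, LEFT=4

Answer: GGAEDGCDA 1 4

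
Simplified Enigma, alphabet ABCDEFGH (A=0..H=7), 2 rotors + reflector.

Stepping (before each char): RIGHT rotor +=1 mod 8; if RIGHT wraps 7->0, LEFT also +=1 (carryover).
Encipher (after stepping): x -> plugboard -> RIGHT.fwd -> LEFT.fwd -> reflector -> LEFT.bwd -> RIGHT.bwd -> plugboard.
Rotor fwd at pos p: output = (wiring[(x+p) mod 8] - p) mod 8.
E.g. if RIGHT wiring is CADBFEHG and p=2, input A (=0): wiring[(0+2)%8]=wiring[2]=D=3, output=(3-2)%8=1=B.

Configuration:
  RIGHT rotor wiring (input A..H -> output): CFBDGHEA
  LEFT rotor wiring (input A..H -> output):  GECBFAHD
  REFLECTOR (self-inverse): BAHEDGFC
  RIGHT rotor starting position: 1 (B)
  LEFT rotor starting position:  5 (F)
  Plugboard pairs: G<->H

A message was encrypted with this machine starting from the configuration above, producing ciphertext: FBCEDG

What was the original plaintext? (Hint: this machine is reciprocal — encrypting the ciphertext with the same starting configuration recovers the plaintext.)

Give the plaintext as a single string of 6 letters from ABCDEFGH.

Answer: HFEHED

Derivation:
Char 1 ('F'): step: R->2, L=5; F->plug->F->R->G->L->E->refl->D->L'->A->R'->G->plug->H
Char 2 ('B'): step: R->3, L=5; B->plug->B->R->D->L->B->refl->A->L'->H->R'->F->plug->F
Char 3 ('C'): step: R->4, L=5; C->plug->C->R->A->L->D->refl->E->L'->G->R'->E->plug->E
Char 4 ('E'): step: R->5, L=5; E->plug->E->R->A->L->D->refl->E->L'->G->R'->G->plug->H
Char 5 ('D'): step: R->6, L=5; D->plug->D->R->H->L->A->refl->B->L'->D->R'->E->plug->E
Char 6 ('G'): step: R->7, L=5; G->plug->H->R->F->L->F->refl->G->L'->C->R'->D->plug->D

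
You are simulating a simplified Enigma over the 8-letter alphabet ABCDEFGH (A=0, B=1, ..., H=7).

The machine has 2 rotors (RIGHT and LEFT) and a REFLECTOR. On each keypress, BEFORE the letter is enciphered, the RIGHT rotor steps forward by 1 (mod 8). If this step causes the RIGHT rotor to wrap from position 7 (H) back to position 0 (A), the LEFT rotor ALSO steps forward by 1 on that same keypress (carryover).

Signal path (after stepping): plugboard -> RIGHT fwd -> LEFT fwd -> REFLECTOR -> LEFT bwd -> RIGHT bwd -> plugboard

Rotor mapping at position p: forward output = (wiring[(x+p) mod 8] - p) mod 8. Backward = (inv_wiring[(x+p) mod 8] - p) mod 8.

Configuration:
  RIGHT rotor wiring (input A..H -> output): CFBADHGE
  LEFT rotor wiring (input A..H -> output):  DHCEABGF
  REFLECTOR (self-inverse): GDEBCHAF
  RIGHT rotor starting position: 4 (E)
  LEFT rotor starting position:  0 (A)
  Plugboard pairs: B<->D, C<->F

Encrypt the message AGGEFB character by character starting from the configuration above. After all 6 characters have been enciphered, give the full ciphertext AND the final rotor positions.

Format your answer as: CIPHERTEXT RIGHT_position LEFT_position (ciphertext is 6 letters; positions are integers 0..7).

Char 1 ('A'): step: R->5, L=0; A->plug->A->R->C->L->C->refl->E->L'->D->R'->G->plug->G
Char 2 ('G'): step: R->6, L=0; G->plug->G->R->F->L->B->refl->D->L'->A->R'->A->plug->A
Char 3 ('G'): step: R->7, L=0; G->plug->G->R->A->L->D->refl->B->L'->F->R'->A->plug->A
Char 4 ('E'): step: R->0, L->1 (L advanced); E->plug->E->R->D->L->H->refl->F->L'->F->R'->B->plug->D
Char 5 ('F'): step: R->1, L=1; F->plug->C->R->H->L->C->refl->E->L'->G->R'->E->plug->E
Char 6 ('B'): step: R->2, L=1; B->plug->D->R->F->L->F->refl->H->L'->D->R'->H->plug->H
Final: ciphertext=GAADEH, RIGHT=2, LEFT=1

Answer: GAADEH 2 1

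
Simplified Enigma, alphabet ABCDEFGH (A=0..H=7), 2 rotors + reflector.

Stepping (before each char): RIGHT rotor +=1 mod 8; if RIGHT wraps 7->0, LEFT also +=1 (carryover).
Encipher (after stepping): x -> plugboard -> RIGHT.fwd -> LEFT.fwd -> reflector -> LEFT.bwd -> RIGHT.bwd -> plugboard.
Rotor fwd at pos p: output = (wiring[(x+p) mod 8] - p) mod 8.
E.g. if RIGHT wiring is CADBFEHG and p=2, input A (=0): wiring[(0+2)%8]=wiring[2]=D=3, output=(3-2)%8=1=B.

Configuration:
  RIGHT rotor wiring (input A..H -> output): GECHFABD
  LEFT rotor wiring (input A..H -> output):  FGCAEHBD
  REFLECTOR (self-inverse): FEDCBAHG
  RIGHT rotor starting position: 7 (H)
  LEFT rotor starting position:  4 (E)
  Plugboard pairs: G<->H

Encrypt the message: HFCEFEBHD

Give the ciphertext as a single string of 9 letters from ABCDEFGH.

Char 1 ('H'): step: R->0, L->5 (L advanced); H->plug->G->R->B->L->E->refl->B->L'->E->R'->B->plug->B
Char 2 ('F'): step: R->1, L=5; F->plug->F->R->A->L->C->refl->D->L'->G->R'->C->plug->C
Char 3 ('C'): step: R->2, L=5; C->plug->C->R->D->L->A->refl->F->L'->F->R'->B->plug->B
Char 4 ('E'): step: R->3, L=5; E->plug->E->R->A->L->C->refl->D->L'->G->R'->D->plug->D
Char 5 ('F'): step: R->4, L=5; F->plug->F->R->A->L->C->refl->D->L'->G->R'->G->plug->H
Char 6 ('E'): step: R->5, L=5; E->plug->E->R->H->L->H->refl->G->L'->C->R'->G->plug->H
Char 7 ('B'): step: R->6, L=5; B->plug->B->R->F->L->F->refl->A->L'->D->R'->A->plug->A
Char 8 ('H'): step: R->7, L=5; H->plug->G->R->B->L->E->refl->B->L'->E->R'->A->plug->A
Char 9 ('D'): step: R->0, L->6 (L advanced); D->plug->D->R->H->L->B->refl->E->L'->E->R'->B->plug->B

Answer: BCBDHHAAB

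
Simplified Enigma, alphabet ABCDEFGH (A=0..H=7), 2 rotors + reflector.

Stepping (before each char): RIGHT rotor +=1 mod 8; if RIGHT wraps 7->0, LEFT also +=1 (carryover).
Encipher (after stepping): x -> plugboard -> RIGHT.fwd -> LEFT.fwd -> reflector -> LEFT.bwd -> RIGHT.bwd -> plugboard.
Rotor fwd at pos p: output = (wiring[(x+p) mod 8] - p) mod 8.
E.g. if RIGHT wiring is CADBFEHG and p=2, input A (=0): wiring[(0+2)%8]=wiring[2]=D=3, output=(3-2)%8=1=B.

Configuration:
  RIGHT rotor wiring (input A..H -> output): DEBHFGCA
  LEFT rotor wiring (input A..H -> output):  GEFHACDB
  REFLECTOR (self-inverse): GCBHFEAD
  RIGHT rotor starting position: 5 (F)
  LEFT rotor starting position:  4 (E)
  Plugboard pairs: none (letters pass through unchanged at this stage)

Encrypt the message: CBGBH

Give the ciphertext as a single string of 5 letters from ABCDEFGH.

Answer: FFHHE

Derivation:
Char 1 ('C'): step: R->6, L=4; C->plug->C->R->F->L->A->refl->G->L'->B->R'->F->plug->F
Char 2 ('B'): step: R->7, L=4; B->plug->B->R->E->L->C->refl->B->L'->G->R'->F->plug->F
Char 3 ('G'): step: R->0, L->5 (L advanced); G->plug->G->R->C->L->E->refl->F->L'->A->R'->H->plug->H
Char 4 ('B'): step: R->1, L=5; B->plug->B->R->A->L->F->refl->E->L'->C->R'->H->plug->H
Char 5 ('H'): step: R->2, L=5; H->plug->H->R->C->L->E->refl->F->L'->A->R'->E->plug->E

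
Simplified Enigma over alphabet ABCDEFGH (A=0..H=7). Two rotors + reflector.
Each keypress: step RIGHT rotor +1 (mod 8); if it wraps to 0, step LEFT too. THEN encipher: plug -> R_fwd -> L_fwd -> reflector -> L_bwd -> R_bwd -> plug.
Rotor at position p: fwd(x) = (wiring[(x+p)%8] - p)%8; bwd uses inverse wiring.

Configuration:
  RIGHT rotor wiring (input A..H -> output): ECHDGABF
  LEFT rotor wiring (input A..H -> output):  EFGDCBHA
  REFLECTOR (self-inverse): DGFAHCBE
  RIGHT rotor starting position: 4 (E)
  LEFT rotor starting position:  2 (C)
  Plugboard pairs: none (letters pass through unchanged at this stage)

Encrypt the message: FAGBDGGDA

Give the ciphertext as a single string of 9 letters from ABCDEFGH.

Char 1 ('F'): step: R->5, L=2; F->plug->F->R->C->L->A->refl->D->L'->H->R'->D->plug->D
Char 2 ('A'): step: R->6, L=2; A->plug->A->R->D->L->H->refl->E->L'->A->R'->G->plug->G
Char 3 ('G'): step: R->7, L=2; G->plug->G->R->B->L->B->refl->G->L'->F->R'->B->plug->B
Char 4 ('B'): step: R->0, L->3 (L advanced); B->plug->B->R->C->L->G->refl->B->L'->F->R'->H->plug->H
Char 5 ('D'): step: R->1, L=3; D->plug->D->R->F->L->B->refl->G->L'->C->R'->C->plug->C
Char 6 ('G'): step: R->2, L=3; G->plug->G->R->C->L->G->refl->B->L'->F->R'->A->plug->A
Char 7 ('G'): step: R->3, L=3; G->plug->G->R->H->L->D->refl->A->L'->A->R'->A->plug->A
Char 8 ('D'): step: R->4, L=3; D->plug->D->R->B->L->H->refl->E->L'->D->R'->G->plug->G
Char 9 ('A'): step: R->5, L=3; A->plug->A->R->D->L->E->refl->H->L'->B->R'->H->plug->H

Answer: DGBHCAAGH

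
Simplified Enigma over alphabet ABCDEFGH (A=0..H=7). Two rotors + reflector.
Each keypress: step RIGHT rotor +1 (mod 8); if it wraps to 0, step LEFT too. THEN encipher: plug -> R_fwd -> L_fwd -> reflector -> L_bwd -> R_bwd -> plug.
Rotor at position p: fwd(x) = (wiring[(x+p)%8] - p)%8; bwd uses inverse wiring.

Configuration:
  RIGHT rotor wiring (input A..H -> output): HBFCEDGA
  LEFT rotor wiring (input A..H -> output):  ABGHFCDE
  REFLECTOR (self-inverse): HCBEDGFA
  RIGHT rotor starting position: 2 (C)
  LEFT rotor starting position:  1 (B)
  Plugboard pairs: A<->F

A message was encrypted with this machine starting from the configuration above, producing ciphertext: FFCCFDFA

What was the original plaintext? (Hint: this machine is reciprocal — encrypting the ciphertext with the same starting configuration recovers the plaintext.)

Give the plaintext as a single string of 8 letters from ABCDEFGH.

Answer: CBFBCHED

Derivation:
Char 1 ('F'): step: R->3, L=1; F->plug->A->R->H->L->H->refl->A->L'->A->R'->C->plug->C
Char 2 ('F'): step: R->4, L=1; F->plug->A->R->A->L->A->refl->H->L'->H->R'->B->plug->B
Char 3 ('C'): step: R->5, L=1; C->plug->C->R->D->L->E->refl->D->L'->G->R'->A->plug->F
Char 4 ('C'): step: R->6, L=1; C->plug->C->R->B->L->F->refl->G->L'->C->R'->B->plug->B
Char 5 ('F'): step: R->7, L=1; F->plug->A->R->B->L->F->refl->G->L'->C->R'->C->plug->C
Char 6 ('D'): step: R->0, L->2 (L advanced); D->plug->D->R->C->L->D->refl->E->L'->A->R'->H->plug->H
Char 7 ('F'): step: R->1, L=2; F->plug->A->R->A->L->E->refl->D->L'->C->R'->E->plug->E
Char 8 ('A'): step: R->2, L=2; A->plug->F->R->G->L->G->refl->F->L'->B->R'->D->plug->D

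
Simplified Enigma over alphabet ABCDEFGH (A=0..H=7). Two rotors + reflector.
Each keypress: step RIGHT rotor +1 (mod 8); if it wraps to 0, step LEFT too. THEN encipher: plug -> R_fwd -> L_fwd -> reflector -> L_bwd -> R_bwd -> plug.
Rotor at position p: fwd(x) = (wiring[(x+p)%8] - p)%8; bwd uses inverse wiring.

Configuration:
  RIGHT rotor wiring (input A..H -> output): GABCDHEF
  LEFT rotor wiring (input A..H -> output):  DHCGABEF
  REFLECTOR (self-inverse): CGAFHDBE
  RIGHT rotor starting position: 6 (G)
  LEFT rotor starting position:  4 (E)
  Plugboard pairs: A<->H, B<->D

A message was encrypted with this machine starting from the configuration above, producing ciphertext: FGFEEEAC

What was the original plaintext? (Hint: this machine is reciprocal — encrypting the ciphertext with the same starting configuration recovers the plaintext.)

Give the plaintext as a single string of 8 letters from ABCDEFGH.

Answer: GBEGCFEA

Derivation:
Char 1 ('F'): step: R->7, L=4; F->plug->F->R->E->L->H->refl->E->L'->A->R'->G->plug->G
Char 2 ('G'): step: R->0, L->5 (L advanced); G->plug->G->R->E->L->C->refl->A->L'->C->R'->D->plug->B
Char 3 ('F'): step: R->1, L=5; F->plug->F->R->D->L->G->refl->B->L'->G->R'->E->plug->E
Char 4 ('E'): step: R->2, L=5; E->plug->E->R->C->L->A->refl->C->L'->E->R'->G->plug->G
Char 5 ('E'): step: R->3, L=5; E->plug->E->R->C->L->A->refl->C->L'->E->R'->C->plug->C
Char 6 ('E'): step: R->4, L=5; E->plug->E->R->C->L->A->refl->C->L'->E->R'->F->plug->F
Char 7 ('A'): step: R->5, L=5; A->plug->H->R->G->L->B->refl->G->L'->D->R'->E->plug->E
Char 8 ('C'): step: R->6, L=5; C->plug->C->R->A->L->E->refl->H->L'->B->R'->H->plug->A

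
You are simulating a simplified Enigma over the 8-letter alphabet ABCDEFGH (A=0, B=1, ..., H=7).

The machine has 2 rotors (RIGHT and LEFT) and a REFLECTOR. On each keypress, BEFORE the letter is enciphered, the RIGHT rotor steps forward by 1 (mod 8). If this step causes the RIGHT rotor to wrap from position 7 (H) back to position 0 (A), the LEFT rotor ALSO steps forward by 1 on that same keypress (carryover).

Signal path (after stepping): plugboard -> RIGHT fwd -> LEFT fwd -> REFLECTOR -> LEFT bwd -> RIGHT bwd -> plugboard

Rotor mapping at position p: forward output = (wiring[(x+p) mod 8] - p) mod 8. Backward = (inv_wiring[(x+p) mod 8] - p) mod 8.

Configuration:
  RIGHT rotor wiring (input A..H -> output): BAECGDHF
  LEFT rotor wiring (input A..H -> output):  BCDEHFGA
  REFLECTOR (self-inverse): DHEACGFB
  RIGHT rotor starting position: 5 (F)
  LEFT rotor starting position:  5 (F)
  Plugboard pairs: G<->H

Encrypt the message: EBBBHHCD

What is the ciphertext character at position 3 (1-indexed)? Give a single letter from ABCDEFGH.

Char 1 ('E'): step: R->6, L=5; E->plug->E->R->G->L->H->refl->B->L'->B->R'->A->plug->A
Char 2 ('B'): step: R->7, L=5; B->plug->B->R->C->L->D->refl->A->L'->A->R'->H->plug->G
Char 3 ('B'): step: R->0, L->6 (L advanced); B->plug->B->R->A->L->A->refl->D->L'->C->R'->D->plug->D

D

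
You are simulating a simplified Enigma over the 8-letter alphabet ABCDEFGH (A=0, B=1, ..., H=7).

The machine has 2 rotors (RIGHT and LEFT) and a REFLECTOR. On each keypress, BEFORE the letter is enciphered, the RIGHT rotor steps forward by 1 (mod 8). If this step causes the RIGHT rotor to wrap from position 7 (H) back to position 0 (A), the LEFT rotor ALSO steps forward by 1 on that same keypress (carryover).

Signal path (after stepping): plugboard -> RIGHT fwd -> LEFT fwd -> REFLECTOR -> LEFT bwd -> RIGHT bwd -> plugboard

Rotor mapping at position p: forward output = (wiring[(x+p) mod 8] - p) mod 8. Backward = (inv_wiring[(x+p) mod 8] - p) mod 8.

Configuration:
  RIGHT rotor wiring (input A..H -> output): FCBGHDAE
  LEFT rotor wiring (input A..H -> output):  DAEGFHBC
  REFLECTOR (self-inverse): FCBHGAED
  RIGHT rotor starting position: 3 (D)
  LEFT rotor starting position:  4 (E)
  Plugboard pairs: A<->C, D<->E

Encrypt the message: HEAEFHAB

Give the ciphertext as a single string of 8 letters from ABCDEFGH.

Answer: FAFBAABE

Derivation:
Char 1 ('H'): step: R->4, L=4; H->plug->H->R->C->L->F->refl->A->L'->G->R'->F->plug->F
Char 2 ('E'): step: R->5, L=4; E->plug->D->R->A->L->B->refl->C->L'->H->R'->C->plug->A
Char 3 ('A'): step: R->6, L=4; A->plug->C->R->H->L->C->refl->B->L'->A->R'->F->plug->F
Char 4 ('E'): step: R->7, L=4; E->plug->D->R->C->L->F->refl->A->L'->G->R'->B->plug->B
Char 5 ('F'): step: R->0, L->5 (L advanced); F->plug->F->R->D->L->G->refl->E->L'->B->R'->C->plug->A
Char 6 ('H'): step: R->1, L=5; H->plug->H->R->E->L->D->refl->H->L'->F->R'->C->plug->A
Char 7 ('A'): step: R->2, L=5; A->plug->C->R->F->L->H->refl->D->L'->E->R'->B->plug->B
Char 8 ('B'): step: R->3, L=5; B->plug->B->R->E->L->D->refl->H->L'->F->R'->D->plug->E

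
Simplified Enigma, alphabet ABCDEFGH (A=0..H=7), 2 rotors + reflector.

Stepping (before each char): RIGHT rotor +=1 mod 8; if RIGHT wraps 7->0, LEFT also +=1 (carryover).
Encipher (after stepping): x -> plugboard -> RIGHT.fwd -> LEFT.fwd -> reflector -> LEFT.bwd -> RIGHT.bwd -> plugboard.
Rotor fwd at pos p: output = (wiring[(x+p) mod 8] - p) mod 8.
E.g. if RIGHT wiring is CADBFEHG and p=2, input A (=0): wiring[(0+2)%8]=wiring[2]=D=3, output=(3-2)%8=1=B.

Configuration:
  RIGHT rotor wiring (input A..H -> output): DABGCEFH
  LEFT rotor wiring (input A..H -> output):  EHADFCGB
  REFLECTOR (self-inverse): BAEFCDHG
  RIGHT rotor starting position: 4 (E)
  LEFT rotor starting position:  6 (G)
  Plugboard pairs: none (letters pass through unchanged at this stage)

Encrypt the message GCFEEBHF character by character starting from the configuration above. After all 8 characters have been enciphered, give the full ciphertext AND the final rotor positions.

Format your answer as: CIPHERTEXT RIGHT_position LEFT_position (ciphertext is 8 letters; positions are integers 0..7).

Answer: HBAAHCCB 4 7

Derivation:
Char 1 ('G'): step: R->5, L=6; G->plug->G->R->B->L->D->refl->F->L'->F->R'->H->plug->H
Char 2 ('C'): step: R->6, L=6; C->plug->C->R->F->L->F->refl->D->L'->B->R'->B->plug->B
Char 3 ('F'): step: R->7, L=6; F->plug->F->R->D->L->B->refl->A->L'->A->R'->A->plug->A
Char 4 ('E'): step: R->0, L->7 (L advanced); E->plug->E->R->C->L->A->refl->B->L'->D->R'->A->plug->A
Char 5 ('E'): step: R->1, L=7; E->plug->E->R->D->L->B->refl->A->L'->C->R'->H->plug->H
Char 6 ('B'): step: R->2, L=7; B->plug->B->R->E->L->E->refl->C->L'->A->R'->C->plug->C
Char 7 ('H'): step: R->3, L=7; H->plug->H->R->G->L->D->refl->F->L'->B->R'->C->plug->C
Char 8 ('F'): step: R->4, L=7; F->plug->F->R->E->L->E->refl->C->L'->A->R'->B->plug->B
Final: ciphertext=HBAAHCCB, RIGHT=4, LEFT=7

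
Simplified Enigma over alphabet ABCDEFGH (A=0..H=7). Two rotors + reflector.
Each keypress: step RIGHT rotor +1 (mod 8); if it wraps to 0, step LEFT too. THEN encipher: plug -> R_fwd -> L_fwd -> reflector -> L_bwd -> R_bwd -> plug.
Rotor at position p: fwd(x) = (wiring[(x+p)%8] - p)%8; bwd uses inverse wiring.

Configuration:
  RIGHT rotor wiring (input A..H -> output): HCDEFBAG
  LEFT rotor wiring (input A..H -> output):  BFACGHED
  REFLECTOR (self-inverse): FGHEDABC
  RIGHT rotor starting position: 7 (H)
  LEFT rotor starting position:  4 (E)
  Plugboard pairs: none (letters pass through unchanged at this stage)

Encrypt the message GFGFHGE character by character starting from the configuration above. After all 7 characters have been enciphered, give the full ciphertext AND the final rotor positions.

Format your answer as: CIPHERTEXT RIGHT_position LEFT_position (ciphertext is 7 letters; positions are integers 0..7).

Answer: FBCCADH 6 5

Derivation:
Char 1 ('G'): step: R->0, L->5 (L advanced); G->plug->G->R->A->L->C->refl->H->L'->B->R'->F->plug->F
Char 2 ('F'): step: R->1, L=5; F->plug->F->R->H->L->B->refl->G->L'->C->R'->B->plug->B
Char 3 ('G'): step: R->2, L=5; G->plug->G->R->F->L->D->refl->E->L'->D->R'->C->plug->C
Char 4 ('F'): step: R->3, L=5; F->plug->F->R->E->L->A->refl->F->L'->G->R'->C->plug->C
Char 5 ('H'): step: R->4, L=5; H->plug->H->R->A->L->C->refl->H->L'->B->R'->A->plug->A
Char 6 ('G'): step: R->5, L=5; G->plug->G->R->H->L->B->refl->G->L'->C->R'->D->plug->D
Char 7 ('E'): step: R->6, L=5; E->plug->E->R->F->L->D->refl->E->L'->D->R'->H->plug->H
Final: ciphertext=FBCCADH, RIGHT=6, LEFT=5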